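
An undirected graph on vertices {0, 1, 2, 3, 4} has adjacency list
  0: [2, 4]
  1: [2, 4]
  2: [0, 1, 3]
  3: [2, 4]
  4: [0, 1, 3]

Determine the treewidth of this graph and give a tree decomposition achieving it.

Treewidth 2.
Bags: B1 = {0, 2, 4}  B2 = {1, 2, 4}  B3 = {2, 3, 4}
Tree: B1–B2, B2–B3

Each bag holds 3 vertices, so the decomposition has width 2, which upper-bounds the treewidth. The edges 4–0–2–1–4 form a cycle, so G is not a tree and its treewidth is at least 2. Therefore the treewidth is 2.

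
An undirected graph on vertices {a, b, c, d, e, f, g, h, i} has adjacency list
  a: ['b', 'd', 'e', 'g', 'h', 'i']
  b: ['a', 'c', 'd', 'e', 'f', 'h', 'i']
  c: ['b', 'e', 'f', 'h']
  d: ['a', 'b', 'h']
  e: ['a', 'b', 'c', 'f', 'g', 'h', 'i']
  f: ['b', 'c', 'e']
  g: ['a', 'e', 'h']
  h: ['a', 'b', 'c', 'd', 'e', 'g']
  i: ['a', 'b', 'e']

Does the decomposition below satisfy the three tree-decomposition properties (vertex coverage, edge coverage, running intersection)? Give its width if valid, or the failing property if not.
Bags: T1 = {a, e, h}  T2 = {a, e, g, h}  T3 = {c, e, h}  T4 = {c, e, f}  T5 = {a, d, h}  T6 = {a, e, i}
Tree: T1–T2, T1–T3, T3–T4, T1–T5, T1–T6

A tree decomposition must satisfy three properties: every vertex lies in some bag; for every edge, both endpoints lie together in some bag; and for every vertex, the bags containing it form a connected subtree. Here vertex b appears in no bag, so the decomposition is invalid.

No — vertex b appears in no bag.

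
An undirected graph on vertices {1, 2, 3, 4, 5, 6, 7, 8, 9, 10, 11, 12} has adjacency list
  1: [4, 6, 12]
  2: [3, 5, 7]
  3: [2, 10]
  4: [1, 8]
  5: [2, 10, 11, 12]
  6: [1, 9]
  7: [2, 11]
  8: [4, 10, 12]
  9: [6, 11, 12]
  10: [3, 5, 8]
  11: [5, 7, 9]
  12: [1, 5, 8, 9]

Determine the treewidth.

A width-3 tree decomposition is:
Bags: B1 = {2, 3, 7, 11}  B2 = {2, 3, 5, 11}  B3 = {3, 5, 10, 11}  B4 = {5, 9, 10, 11}  B5 = {5, 9, 10, 12}  B6 = {8, 9, 10, 12}  B7 = {6, 8, 9, 12}  B8 = {1, 6, 8, 12}  B9 = {1, 4, 6, 8}
Tree: B1–B2, B2–B3, B3–B4, B4–B5, B5–B6, B6–B7, B7–B8, B8–B9
The largest bag has 4 vertices, giving width 3; this decomposition certifies tw(G) ≤ 3. For the lower bound: the 4 vertex sets {2,3,7}, {11}, {5}, {8,9,10,12} are disjoint, each induces a connected subgraph, and every pair is joined by at least one edge of G. Contracting each set to a single vertex therefore yields K_{4} as a minor, and since treewidth is minor-monotone, tw(G) ≥ tw(K_{4}) = 3. The upper and lower bounds meet at 3, so that is the treewidth.

3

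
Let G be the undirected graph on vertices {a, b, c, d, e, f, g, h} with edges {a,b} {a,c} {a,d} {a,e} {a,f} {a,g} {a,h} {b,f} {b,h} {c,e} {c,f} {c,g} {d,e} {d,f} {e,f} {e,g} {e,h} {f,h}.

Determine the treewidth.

3

A width-3 tree decomposition is:
Bags: B1 = {a, c, e, f}  B2 = {a, e, f, h}  B3 = {a, d, e, f}  B4 = {a, b, f, h}  B5 = {a, c, e, g}
Tree: B1–B2, B2–B3, B2–B4, B1–B5
The largest bag has 4 vertices, giving width 3; this decomposition certifies tw(G) ≤ 3. Conversely, {a, c, e, g} is a clique of size 4, and the vertices of any clique must share a bag in every tree decomposition; so some bag has ≥ 4 vertices and tw(G) ≥ 3. The upper and lower bounds meet at 3, so that is the treewidth.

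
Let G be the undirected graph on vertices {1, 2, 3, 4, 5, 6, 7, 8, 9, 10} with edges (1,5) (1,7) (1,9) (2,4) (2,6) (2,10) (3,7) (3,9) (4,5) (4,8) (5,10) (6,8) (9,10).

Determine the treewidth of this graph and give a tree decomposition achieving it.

Each bag holds 3 vertices, so the decomposition has width 2, which upper-bounds the treewidth. Since 6–8–4–2–6 is a cycle in G, G is not acyclic. Forests are exactly the graphs of treewidth ≤ 1, so tw(G) ≥ 2. The upper and lower bounds meet at 2, so that is the treewidth.

Treewidth 2.
Bags: B1 = {2, 6, 8}  B2 = {2, 4, 8}  B3 = {2, 4, 10}  B4 = {4, 5, 10}  B5 = {5, 9, 10}  B6 = {1, 5, 9}  B7 = {1, 3, 9}  B8 = {1, 3, 7}
Tree: B1–B2, B2–B3, B3–B4, B4–B5, B5–B6, B6–B7, B7–B8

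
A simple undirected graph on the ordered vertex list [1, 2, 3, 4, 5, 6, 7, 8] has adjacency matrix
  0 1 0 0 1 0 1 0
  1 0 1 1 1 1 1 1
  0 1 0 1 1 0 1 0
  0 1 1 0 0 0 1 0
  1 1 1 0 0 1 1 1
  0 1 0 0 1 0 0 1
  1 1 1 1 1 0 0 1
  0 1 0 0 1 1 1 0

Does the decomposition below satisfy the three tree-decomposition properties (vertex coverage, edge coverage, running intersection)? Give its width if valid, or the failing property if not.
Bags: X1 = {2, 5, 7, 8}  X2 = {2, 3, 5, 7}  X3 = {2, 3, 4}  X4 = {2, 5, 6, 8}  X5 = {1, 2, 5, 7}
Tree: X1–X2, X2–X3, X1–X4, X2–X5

A tree decomposition must satisfy three properties: every vertex lies in some bag; for every edge, both endpoints lie together in some bag; and for every vertex, the bags containing it form a connected subtree. Here edge (7,4) lies in no bag, so the decomposition is invalid.

No — edge (7,4) lies in no bag.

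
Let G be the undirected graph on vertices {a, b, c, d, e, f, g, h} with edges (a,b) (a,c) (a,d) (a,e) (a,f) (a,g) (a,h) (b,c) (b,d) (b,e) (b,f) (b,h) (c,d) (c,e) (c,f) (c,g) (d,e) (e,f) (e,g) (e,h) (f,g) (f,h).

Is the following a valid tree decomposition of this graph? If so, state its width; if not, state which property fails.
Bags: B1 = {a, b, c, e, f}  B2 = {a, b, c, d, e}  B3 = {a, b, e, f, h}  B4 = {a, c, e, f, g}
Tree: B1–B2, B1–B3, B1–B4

Yes; width 4.

Every vertex of G appears in some bag (union = {a, b, c, d, e, f, g, h}); every edge is covered by a bag; and for each vertex v the set of bags containing v is connected in the bag tree. The decomposition is therefore valid. The largest bag has 5 vertices, so the width is 4.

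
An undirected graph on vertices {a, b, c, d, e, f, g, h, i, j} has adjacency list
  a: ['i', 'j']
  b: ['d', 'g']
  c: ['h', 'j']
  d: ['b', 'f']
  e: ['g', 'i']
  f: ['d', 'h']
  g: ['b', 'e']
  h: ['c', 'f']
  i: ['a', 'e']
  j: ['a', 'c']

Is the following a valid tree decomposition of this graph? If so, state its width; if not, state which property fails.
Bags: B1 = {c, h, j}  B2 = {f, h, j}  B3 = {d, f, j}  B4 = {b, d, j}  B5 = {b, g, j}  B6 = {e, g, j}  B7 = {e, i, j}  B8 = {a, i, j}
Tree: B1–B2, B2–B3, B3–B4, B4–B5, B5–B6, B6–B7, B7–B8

Checking the three conditions: (i) the bags cover all of {a, b, c, d, e, f, g, h, i, j}; (ii) for each edge, some bag contains both endpoints; (iii) the bags containing any fixed vertex form a subtree. All hold, so the decomposition is valid with width 3 − 1 = 2.

Yes; width 2.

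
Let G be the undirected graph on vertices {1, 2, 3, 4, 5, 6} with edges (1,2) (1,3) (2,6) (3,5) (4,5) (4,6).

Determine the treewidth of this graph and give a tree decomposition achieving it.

Each bag holds 3 vertices, so the decomposition has width 2, which upper-bounds the treewidth. Since 5–3–1–2–6–4–5 is a cycle in G, G is not acyclic. Forests are exactly the graphs of treewidth ≤ 1, so tw(G) ≥ 2. Hence tw(G) = 2 exactly.

Treewidth 2.
One optimal decomposition is:
Bags: B1 = {1, 3, 5}  B2 = {1, 2, 5}  B3 = {2, 5, 6}  B4 = {4, 5, 6}
Tree: B1–B2, B2–B3, B3–B4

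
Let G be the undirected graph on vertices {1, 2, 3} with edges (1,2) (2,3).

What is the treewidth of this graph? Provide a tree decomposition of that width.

The largest bag has 2 vertices, giving width 1; this decomposition certifies tw(G) ≤ 1. Since G has at least one edge (e.g. 1–2), it is not an edgeless graph, so tw(G) ≥ 1. Combining the bounds, tw(G) = 1.

Treewidth 1.
One optimal decomposition is:
Bags: B1 = {1, 2}  B2 = {2, 3}
Tree: B1–B2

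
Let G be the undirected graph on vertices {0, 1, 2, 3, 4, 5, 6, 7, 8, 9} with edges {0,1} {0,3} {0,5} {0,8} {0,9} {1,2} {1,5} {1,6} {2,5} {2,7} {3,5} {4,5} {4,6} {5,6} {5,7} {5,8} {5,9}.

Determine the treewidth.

A width-2 tree decomposition is:
Bags: B1 = {0, 3, 5}  B2 = {0, 1, 5}  B3 = {1, 2, 5}  B4 = {0, 5, 9}  B5 = {2, 5, 7}  B6 = {0, 5, 8}  B7 = {1, 5, 6}  B8 = {4, 5, 6}
Tree: B1–B2, B2–B3, B1–B4, B3–B5, B1–B6, B2–B7, B7–B8
Every bag has size at most 3, so the width is 3 − 1 = 2 and tw(G) ≤ 2. On the other hand G contains the 3-clique {0, 5, 8}. A clique must lie in a single bag of any decomposition, so no decomposition can have width below 2. The upper and lower bounds meet at 2, so that is the treewidth.

2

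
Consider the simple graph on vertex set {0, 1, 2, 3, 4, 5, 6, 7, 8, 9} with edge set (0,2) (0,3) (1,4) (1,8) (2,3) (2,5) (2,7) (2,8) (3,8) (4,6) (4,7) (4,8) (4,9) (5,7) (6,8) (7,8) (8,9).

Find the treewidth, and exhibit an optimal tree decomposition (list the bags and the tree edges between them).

Treewidth 2.
One such decomposition:
Bags: B1 = {1, 4, 8}  B2 = {4, 7, 8}  B3 = {2, 7, 8}  B4 = {2, 3, 8}  B5 = {4, 8, 9}  B6 = {0, 2, 3}  B7 = {4, 6, 8}  B8 = {2, 5, 7}
Tree: B1–B2, B2–B3, B3–B4, B2–B5, B4–B6, B5–B7, B3–B8

The largest bag has 3 vertices, giving width 2; this decomposition certifies tw(G) ≤ 2. Conversely, {0, 2, 3} is a clique of size 3, and the vertices of any clique must share a bag in every tree decomposition; so some bag has ≥ 3 vertices and tw(G) ≥ 2. Therefore the treewidth is 2.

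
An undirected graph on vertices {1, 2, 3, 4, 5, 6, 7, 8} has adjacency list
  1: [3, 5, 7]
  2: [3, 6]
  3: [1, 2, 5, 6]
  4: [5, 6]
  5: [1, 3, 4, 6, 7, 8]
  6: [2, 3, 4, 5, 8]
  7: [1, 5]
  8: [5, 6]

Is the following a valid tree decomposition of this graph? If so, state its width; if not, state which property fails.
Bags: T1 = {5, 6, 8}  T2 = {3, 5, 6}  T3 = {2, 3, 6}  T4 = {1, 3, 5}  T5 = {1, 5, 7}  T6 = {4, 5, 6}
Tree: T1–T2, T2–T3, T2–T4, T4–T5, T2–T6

Vertex coverage: the bags together contain {1, 2, 3, 4, 5, 6, 7, 8}, the full vertex set. Edge coverage: each edge of G has both endpoints in at least one bag. Running intersection: for every vertex, the bags containing it form a connected subtree. All three properties hold, so this is a valid tree decomposition of width max|bag| − 1 = 2, and hence tw(G) ≤ 2.

Yes; width 2.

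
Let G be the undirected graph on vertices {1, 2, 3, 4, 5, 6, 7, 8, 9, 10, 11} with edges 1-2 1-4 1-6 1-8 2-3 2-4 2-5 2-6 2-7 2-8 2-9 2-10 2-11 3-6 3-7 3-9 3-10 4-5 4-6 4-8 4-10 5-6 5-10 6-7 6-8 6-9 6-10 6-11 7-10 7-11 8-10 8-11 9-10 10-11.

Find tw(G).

A width-4 tree decomposition is:
Bags: B1 = {2, 3, 6, 7, 10}  B2 = {2, 6, 7, 10, 11}  B3 = {2, 6, 8, 10, 11}  B4 = {2, 4, 6, 8, 10}  B5 = {1, 2, 4, 6, 8}  B6 = {2, 4, 5, 6, 10}  B7 = {2, 3, 6, 9, 10}
Tree: B1–B2, B2–B3, B3–B4, B4–B5, B4–B6, B1–B7
Every bag has size at most 5, so the width is 5 − 1 = 4 and tw(G) ≤ 4. For the lower bound, the 5 vertices {1, 2, 4, 6, 8} are pairwise adjacent, and any tree decomposition puts a clique entirely inside one bag — forcing width ≥ 4. Therefore the treewidth is 4.

4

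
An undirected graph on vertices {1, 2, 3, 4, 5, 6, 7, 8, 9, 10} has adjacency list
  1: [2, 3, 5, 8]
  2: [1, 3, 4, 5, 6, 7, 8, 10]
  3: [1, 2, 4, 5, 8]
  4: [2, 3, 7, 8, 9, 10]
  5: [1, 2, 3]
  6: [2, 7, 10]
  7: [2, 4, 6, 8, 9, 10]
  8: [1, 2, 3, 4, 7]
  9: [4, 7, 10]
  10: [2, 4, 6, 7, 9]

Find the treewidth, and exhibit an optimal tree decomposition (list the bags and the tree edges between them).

The largest bag has 4 vertices, giving width 3; this decomposition certifies tw(G) ≤ 3. On the other hand G contains the 4-clique {4, 7, 9, 10}. A clique must lie in a single bag of any decomposition, so no decomposition can have width below 3. Hence tw(G) = 3 exactly.

Treewidth 3.
One such decomposition:
Bags: B1 = {2, 4, 7, 10}  B2 = {2, 4, 7, 8}  B3 = {2, 3, 4, 8}  B4 = {4, 7, 9, 10}  B5 = {2, 6, 7, 10}  B6 = {1, 2, 3, 8}  B7 = {1, 2, 3, 5}
Tree: B1–B2, B2–B3, B1–B4, B1–B5, B3–B6, B6–B7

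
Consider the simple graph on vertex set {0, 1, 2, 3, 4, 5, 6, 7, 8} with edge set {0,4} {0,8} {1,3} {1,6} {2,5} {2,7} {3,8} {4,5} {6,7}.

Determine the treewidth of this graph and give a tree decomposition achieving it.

Treewidth 2.
Bags: B1 = {1, 3, 6}  B2 = {3, 6, 8}  B3 = {0, 6, 8}  B4 = {0, 4, 6}  B5 = {4, 5, 6}  B6 = {2, 5, 6}  B7 = {2, 6, 7}
Tree: B1–B2, B2–B3, B3–B4, B4–B5, B5–B6, B6–B7

The largest bag has 3 vertices, giving width 2; this decomposition certifies tw(G) ≤ 2. The edges 6–1–3–8–0–4–5–2–7–6 form a cycle, so G is not a tree and its treewidth is at least 2. Combining the bounds, tw(G) = 2.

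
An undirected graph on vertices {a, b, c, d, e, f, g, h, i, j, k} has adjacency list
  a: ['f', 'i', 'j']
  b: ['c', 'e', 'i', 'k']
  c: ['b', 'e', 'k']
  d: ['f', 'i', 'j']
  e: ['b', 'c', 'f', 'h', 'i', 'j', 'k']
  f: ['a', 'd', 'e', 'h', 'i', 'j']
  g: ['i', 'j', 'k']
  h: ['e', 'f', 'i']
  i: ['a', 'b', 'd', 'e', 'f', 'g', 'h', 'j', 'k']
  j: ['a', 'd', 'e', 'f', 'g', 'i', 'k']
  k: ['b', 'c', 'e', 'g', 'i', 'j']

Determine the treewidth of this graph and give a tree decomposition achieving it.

The largest bag has 4 vertices, giving width 3; this decomposition certifies tw(G) ≤ 3. Conversely, {b, c, e, k} is a clique of size 4, and the vertices of any clique must share a bag in every tree decomposition; so some bag has ≥ 4 vertices and tw(G) ≥ 3. The upper and lower bounds meet at 3, so that is the treewidth.

Treewidth 3.
One optimal decomposition is:
Bags: B1 = {e, f, i, j}  B2 = {e, i, j, k}  B3 = {b, e, i, k}  B4 = {e, f, h, i}  B5 = {d, f, i, j}  B6 = {g, i, j, k}  B7 = {b, c, e, k}  B8 = {a, f, i, j}
Tree: B1–B2, B2–B3, B1–B4, B1–B5, B2–B6, B3–B7, B5–B8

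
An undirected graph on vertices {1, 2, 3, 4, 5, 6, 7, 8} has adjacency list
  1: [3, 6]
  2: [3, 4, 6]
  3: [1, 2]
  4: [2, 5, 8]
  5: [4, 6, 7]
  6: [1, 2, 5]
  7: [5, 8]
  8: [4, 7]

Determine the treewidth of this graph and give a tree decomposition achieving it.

Treewidth 2.
One optimal decomposition is:
Bags: B1 = {1, 3, 6}  B2 = {2, 3, 6}  B3 = {2, 5, 6}  B4 = {2, 4, 5}  B5 = {4, 5, 7}  B6 = {4, 7, 8}
Tree: B1–B2, B2–B3, B3–B4, B4–B5, B5–B6

The largest bag has 3 vertices, giving width 2; this decomposition certifies tw(G) ≤ 2. The edges 1–3–2–6–1 form a cycle, so G is not a tree and its treewidth is at least 2. Hence tw(G) = 2 exactly.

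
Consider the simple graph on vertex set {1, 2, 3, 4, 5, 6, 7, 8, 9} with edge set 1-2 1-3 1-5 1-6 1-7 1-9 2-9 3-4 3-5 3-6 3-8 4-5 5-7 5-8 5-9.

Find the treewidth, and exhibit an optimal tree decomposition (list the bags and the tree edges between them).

Treewidth 2.
One such decomposition:
Bags: B1 = {1, 3, 5}  B2 = {3, 4, 5}  B3 = {1, 3, 6}  B4 = {3, 5, 8}  B5 = {1, 5, 7}  B6 = {1, 5, 9}  B7 = {1, 2, 9}
Tree: B1–B2, B1–B3, B2–B4, B1–B5, B1–B6, B6–B7

Every bag has size at most 3, so the width is 3 − 1 = 2 and tw(G) ≤ 2. For the lower bound, the 3 vertices {3, 5, 8} are pairwise adjacent, and any tree decomposition puts a clique entirely inside one bag — forcing width ≥ 2. Combining the bounds, tw(G) = 2.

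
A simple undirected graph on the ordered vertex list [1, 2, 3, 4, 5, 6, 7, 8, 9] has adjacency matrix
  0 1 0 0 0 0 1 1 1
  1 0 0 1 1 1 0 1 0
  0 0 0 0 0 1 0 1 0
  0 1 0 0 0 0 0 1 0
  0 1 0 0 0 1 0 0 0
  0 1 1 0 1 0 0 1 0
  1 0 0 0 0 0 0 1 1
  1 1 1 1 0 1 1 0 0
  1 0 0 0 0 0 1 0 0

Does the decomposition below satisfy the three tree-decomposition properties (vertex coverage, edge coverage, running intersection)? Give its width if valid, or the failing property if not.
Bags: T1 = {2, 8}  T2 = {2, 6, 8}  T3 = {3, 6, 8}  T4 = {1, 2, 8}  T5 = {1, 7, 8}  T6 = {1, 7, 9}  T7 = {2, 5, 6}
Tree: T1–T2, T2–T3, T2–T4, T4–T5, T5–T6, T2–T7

No — vertex 4 appears in no bag.

A tree decomposition must satisfy three properties: every vertex lies in some bag; for every edge, both endpoints lie together in some bag; and for every vertex, the bags containing it form a connected subtree. Here vertex 4 appears in no bag, so the decomposition is invalid.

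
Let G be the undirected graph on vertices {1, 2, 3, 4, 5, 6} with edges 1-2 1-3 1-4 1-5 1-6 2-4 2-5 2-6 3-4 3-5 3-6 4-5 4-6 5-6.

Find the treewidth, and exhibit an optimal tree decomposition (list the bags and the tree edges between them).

Treewidth 4.
One such decomposition:
Bags: B1 = {1, 3, 4, 5, 6}  B2 = {1, 2, 4, 5, 6}
Tree: B1–B2

Each bag holds 5 vertices, so the decomposition has width 4, which upper-bounds the treewidth. On the other hand G contains the 5-clique {1, 2, 4, 5, 6}. A clique must lie in a single bag of any decomposition, so no decomposition can have width below 4. Therefore the treewidth is 4.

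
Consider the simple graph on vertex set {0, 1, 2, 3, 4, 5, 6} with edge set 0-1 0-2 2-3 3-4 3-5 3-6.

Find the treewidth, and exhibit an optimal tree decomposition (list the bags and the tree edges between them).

Every bag has size at most 2, so the width is 2 − 1 = 1 and tw(G) ≤ 1. Since G has at least one edge (e.g. 3–4), it is not an edgeless graph, so tw(G) ≥ 1. Hence tw(G) = 1 exactly.

Treewidth 1.
One optimal decomposition is:
Bags: B1 = {3, 4}  B2 = {2, 3}  B3 = {0, 2}  B4 = {3, 6}  B5 = {3, 5}  B6 = {0, 1}
Tree: B1–B2, B2–B3, B1–B4, B1–B5, B3–B6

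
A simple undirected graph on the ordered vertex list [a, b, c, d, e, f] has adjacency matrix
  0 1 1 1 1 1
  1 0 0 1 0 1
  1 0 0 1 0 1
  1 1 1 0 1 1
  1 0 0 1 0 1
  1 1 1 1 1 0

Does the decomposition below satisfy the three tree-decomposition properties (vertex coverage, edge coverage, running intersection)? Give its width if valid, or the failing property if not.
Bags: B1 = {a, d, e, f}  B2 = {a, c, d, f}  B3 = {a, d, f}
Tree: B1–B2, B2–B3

A tree decomposition must satisfy three properties: every vertex lies in some bag; for every edge, both endpoints lie together in some bag; and for every vertex, the bags containing it form a connected subtree. Here vertex b appears in no bag, so the decomposition is invalid.

No — vertex b appears in no bag.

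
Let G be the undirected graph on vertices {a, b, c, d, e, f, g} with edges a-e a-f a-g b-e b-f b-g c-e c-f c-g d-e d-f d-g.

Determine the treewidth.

A width-3 tree decomposition is:
Bags: B1 = {c, e, f, g}  B2 = {d, e, f, g}  B3 = {a, e, f, g}  B4 = {b, e, f, g}
Tree: B1–B2, B2–B3, B3–B4
The largest bag has 4 vertices, giving width 3; this decomposition certifies tw(G) ≤ 3. For the lower bound: the 4 vertex sets {c,g}, {d,e}, {f}, {a} are disjoint, each induces a connected subgraph, and every pair is joined by at least one edge of G. Contracting each set to a single vertex therefore yields K_{4} as a minor, and since treewidth is minor-monotone, tw(G) ≥ tw(K_{4}) = 3. Hence tw(G) = 3 exactly.

3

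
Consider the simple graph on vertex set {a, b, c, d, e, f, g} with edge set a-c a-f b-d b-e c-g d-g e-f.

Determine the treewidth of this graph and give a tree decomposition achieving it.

Treewidth 2.
One optimal decomposition is:
Bags: B1 = {b, e, f}  B2 = {b, d, f}  B3 = {d, f, g}  B4 = {c, f, g}  B5 = {a, c, f}
Tree: B1–B2, B2–B3, B3–B4, B4–B5

Every bag has size at most 3, so the width is 3 − 1 = 2 and tw(G) ≤ 2. For the lower bound, G contains the cycle f–e–b–d–g–c–a–f, so G is not a forest; only forests have treewidth ≤ 1, hence tw(G) ≥ 2. Hence tw(G) = 2 exactly.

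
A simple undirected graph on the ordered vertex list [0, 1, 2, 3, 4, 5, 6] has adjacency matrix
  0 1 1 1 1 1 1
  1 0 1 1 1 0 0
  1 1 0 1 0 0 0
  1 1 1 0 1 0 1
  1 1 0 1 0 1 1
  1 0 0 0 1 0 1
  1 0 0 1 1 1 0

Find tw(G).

3

A width-3 tree decomposition is:
Bags: B1 = {0, 3, 4, 6}  B2 = {0, 4, 5, 6}  B3 = {0, 1, 3, 4}  B4 = {0, 1, 2, 3}
Tree: B1–B2, B1–B3, B3–B4
Every bag has size at most 4, so the width is 4 − 1 = 3 and tw(G) ≤ 3. Conversely, {0, 1, 2, 3} is a clique of size 4, and the vertices of any clique must share a bag in every tree decomposition; so some bag has ≥ 4 vertices and tw(G) ≥ 3. Hence tw(G) = 3 exactly.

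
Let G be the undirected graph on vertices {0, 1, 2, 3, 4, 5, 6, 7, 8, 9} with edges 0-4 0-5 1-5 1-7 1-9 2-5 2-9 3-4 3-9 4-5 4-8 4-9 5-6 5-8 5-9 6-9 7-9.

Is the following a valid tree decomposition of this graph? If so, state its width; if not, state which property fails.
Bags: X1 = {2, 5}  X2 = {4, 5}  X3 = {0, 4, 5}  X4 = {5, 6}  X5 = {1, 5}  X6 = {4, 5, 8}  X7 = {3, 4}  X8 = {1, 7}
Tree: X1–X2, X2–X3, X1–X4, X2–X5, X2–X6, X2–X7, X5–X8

A tree decomposition must satisfy three properties: every vertex lies in some bag; for every edge, both endpoints lie together in some bag; and for every vertex, the bags containing it form a connected subtree. Here vertex 9 appears in no bag, so the decomposition is invalid.

No — vertex 9 appears in no bag.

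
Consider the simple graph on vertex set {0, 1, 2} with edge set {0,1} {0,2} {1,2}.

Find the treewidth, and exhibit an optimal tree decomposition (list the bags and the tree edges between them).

Treewidth 2.
One optimal decomposition is:
Bags: B1 = {0, 1, 2}
Tree: (single bag)

With just one bag of size 3, the width is 3 − 1 = 2, so tw(G) ≤ 2. Conversely, {0, 1, 2} is a clique of size 3, and the vertices of any clique must share a bag in every tree decomposition; so some bag has ≥ 3 vertices and tw(G) ≥ 2. Hence tw(G) = 2 exactly.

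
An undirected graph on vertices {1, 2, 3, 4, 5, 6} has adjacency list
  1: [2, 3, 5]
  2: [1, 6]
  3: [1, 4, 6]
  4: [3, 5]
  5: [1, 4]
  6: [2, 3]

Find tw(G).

2

A width-2 tree decomposition is:
Bags: B1 = {3, 4, 5}  B2 = {1, 3, 5}  B3 = {1, 3, 6}  B4 = {1, 2, 6}
Tree: B1–B2, B2–B3, B3–B4
The largest bag has 3 vertices, giving width 2; this decomposition certifies tw(G) ≤ 2. Since 4–5–1–3–4 is a cycle in G, G is not acyclic. Forests are exactly the graphs of treewidth ≤ 1, so tw(G) ≥ 2. Hence tw(G) = 2 exactly.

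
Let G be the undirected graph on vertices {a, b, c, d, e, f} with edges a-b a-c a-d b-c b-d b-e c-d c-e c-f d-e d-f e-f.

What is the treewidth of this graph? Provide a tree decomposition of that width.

Treewidth 3.
One optimal decomposition is:
Bags: B1 = {a, b, c, d}  B2 = {b, c, d, e}  B3 = {c, d, e, f}
Tree: B1–B2, B2–B3

The largest bag has 4 vertices, giving width 3; this decomposition certifies tw(G) ≤ 3. Conversely, {c, d, e, f} is a clique of size 4, and the vertices of any clique must share a bag in every tree decomposition; so some bag has ≥ 4 vertices and tw(G) ≥ 3. Therefore the treewidth is 3.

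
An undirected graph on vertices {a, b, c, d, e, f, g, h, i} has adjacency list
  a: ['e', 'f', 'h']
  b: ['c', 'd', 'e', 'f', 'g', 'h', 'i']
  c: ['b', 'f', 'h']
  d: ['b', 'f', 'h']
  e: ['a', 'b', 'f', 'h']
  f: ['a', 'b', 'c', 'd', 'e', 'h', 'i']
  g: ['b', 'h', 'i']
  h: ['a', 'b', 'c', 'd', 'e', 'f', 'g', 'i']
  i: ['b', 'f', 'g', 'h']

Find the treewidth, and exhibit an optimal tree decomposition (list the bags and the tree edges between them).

Treewidth 3.
One optimal decomposition is:
Bags: B1 = {b, f, h, i}  B2 = {b, g, h, i}  B3 = {b, e, f, h}  B4 = {a, e, f, h}  B5 = {b, c, f, h}  B6 = {b, d, f, h}
Tree: B1–B2, B1–B3, B3–B4, B1–B5, B1–B6

The largest bag has 4 vertices, giving width 3; this decomposition certifies tw(G) ≤ 3. For the lower bound, the 4 vertices {b, g, h, i} are pairwise adjacent, and any tree decomposition puts a clique entirely inside one bag — forcing width ≥ 3. Hence tw(G) = 3 exactly.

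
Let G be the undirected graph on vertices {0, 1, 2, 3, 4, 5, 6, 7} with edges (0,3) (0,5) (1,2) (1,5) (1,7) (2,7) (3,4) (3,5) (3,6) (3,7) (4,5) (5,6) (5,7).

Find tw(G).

A width-2 tree decomposition is:
Bags: B1 = {1, 5, 7}  B2 = {3, 5, 7}  B3 = {3, 5, 6}  B4 = {1, 2, 7}  B5 = {0, 3, 5}  B6 = {3, 4, 5}
Tree: B1–B2, B2–B3, B1–B4, B2–B5, B5–B6
Each bag holds 3 vertices, so the decomposition has width 2, which upper-bounds the treewidth. On the other hand G contains the 3-clique {1, 2, 7}. A clique must lie in a single bag of any decomposition, so no decomposition can have width below 2. The upper and lower bounds meet at 2, so that is the treewidth.

2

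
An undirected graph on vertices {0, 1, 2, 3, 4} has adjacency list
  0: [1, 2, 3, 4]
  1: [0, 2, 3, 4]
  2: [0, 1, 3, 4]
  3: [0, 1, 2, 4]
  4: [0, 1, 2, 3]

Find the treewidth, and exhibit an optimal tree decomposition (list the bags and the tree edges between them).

Treewidth 4.
One optimal decomposition is:
Bags: B1 = {0, 1, 2, 3, 4}
Tree: (single bag)

A single bag containing all 5 vertices is trivially a valid decomposition of width 4. For the lower bound, the 5 vertices {0, 1, 2, 3, 4} are pairwise adjacent, and any tree decomposition puts a clique entirely inside one bag — forcing width ≥ 4. Hence tw(G) = 4 exactly.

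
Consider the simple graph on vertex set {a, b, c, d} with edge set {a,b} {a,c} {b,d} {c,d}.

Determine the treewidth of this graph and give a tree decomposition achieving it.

Each bag holds 3 vertices, so the decomposition has width 2, which upper-bounds the treewidth. For the lower bound, G contains the cycle c–d–b–a–c, so G is not a forest; only forests have treewidth ≤ 1, hence tw(G) ≥ 2. Hence tw(G) = 2 exactly.

Treewidth 2.
One such decomposition:
Bags: B1 = {b, c, d}  B2 = {a, b, c}
Tree: B1–B2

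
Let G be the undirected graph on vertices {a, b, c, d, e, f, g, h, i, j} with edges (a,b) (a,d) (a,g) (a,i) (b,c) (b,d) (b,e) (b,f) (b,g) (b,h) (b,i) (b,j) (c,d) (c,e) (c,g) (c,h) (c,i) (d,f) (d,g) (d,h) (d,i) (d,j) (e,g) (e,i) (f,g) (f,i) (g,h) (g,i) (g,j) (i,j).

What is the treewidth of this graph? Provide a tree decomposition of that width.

The largest bag has 5 vertices, giving width 4; this decomposition certifies tw(G) ≤ 4. For the lower bound, the 5 vertices {b, c, d, g, h} are pairwise adjacent, and any tree decomposition puts a clique entirely inside one bag — forcing width ≥ 4. The upper and lower bounds meet at 4, so that is the treewidth.

Treewidth 4.
One optimal decomposition is:
Bags: B1 = {a, b, d, g, i}  B2 = {b, d, f, g, i}  B3 = {b, c, d, g, i}  B4 = {b, c, e, g, i}  B5 = {b, d, g, i, j}  B6 = {b, c, d, g, h}
Tree: B1–B2, B2–B3, B3–B4, B3–B5, B3–B6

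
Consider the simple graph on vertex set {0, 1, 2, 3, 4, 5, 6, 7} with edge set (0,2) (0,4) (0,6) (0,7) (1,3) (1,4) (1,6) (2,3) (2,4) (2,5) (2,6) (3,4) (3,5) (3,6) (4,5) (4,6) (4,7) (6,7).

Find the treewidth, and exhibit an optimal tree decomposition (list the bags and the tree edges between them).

Treewidth 3.
One optimal decomposition is:
Bags: B1 = {0, 4, 6, 7}  B2 = {0, 2, 4, 6}  B3 = {2, 3, 4, 6}  B4 = {1, 3, 4, 6}  B5 = {2, 3, 4, 5}
Tree: B1–B2, B2–B3, B3–B4, B3–B5

Every bag has size at most 4, so the width is 4 − 1 = 3 and tw(G) ≤ 3. Conversely, {2, 3, 4, 5} is a clique of size 4, and the vertices of any clique must share a bag in every tree decomposition; so some bag has ≥ 4 vertices and tw(G) ≥ 3. Therefore the treewidth is 3.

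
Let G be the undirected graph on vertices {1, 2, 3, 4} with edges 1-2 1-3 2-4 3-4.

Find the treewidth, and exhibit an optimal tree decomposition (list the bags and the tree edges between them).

Each bag holds 3 vertices, so the decomposition has width 2, which upper-bounds the treewidth. The edges 3–1–2–4–3 form a cycle, so G is not a tree and its treewidth is at least 2. The upper and lower bounds meet at 2, so that is the treewidth.

Treewidth 2.
One optimal decomposition is:
Bags: B1 = {1, 2, 3}  B2 = {2, 3, 4}
Tree: B1–B2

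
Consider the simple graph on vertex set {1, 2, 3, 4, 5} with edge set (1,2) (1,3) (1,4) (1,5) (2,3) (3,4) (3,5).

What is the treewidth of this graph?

2

A width-2 tree decomposition is:
Bags: B1 = {1, 3, 5}  B2 = {1, 3, 4}  B3 = {1, 2, 3}
Tree: B1–B2, B1–B3
Every bag has size at most 3, so the width is 3 − 1 = 2 and tw(G) ≤ 2. On the other hand G contains the 3-clique {1, 2, 3}. A clique must lie in a single bag of any decomposition, so no decomposition can have width below 2. Hence tw(G) = 2 exactly.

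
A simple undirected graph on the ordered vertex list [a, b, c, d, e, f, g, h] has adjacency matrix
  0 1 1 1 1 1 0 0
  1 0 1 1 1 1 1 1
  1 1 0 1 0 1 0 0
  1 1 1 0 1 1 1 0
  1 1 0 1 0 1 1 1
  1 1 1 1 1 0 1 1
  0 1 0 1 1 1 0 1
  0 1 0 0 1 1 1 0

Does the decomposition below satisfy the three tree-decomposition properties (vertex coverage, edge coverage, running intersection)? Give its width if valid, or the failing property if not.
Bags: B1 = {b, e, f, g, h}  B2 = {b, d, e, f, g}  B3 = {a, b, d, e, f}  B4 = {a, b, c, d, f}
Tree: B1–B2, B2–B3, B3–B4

Yes; width 4.

Checking the three conditions: (i) the bags cover all of {a, b, c, d, e, f, g, h}; (ii) for each edge, some bag contains both endpoints; (iii) the bags containing any fixed vertex form a subtree. All hold, so the decomposition is valid with width 5 − 1 = 4.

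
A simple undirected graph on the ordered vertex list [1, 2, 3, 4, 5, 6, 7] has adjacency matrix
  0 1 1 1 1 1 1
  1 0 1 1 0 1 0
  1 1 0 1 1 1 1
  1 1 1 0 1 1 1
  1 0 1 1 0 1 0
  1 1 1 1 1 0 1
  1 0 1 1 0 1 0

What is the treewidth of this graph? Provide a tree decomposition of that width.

Treewidth 4.
One optimal decomposition is:
Bags: B1 = {1, 3, 4, 6, 7}  B2 = {1, 2, 3, 4, 6}  B3 = {1, 3, 4, 5, 6}
Tree: B1–B2, B2–B3

The largest bag has 5 vertices, giving width 4; this decomposition certifies tw(G) ≤ 4. On the other hand G contains the 5-clique {1, 2, 3, 4, 6}. A clique must lie in a single bag of any decomposition, so no decomposition can have width below 4. Therefore the treewidth is 4.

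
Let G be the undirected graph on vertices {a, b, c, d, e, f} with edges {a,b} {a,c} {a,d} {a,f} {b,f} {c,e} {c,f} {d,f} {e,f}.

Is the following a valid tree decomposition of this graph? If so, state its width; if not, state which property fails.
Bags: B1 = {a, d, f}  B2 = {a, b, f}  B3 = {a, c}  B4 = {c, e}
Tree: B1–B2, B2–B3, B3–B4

No — edge (f,c) lies in no bag.

A tree decomposition must satisfy three properties: every vertex lies in some bag; for every edge, both endpoints lie together in some bag; and for every vertex, the bags containing it form a connected subtree. Here edge (f,c) lies in no bag, so the decomposition is invalid.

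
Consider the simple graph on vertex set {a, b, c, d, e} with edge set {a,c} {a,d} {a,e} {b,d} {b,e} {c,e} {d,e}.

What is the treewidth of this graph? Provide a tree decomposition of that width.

Each bag holds 3 vertices, so the decomposition has width 2, which upper-bounds the treewidth. For the lower bound, the 3 vertices {a, d, e} are pairwise adjacent, and any tree decomposition puts a clique entirely inside one bag — forcing width ≥ 2. Combining the bounds, tw(G) = 2.

Treewidth 2.
One such decomposition:
Bags: B1 = {a, d, e}  B2 = {b, d, e}  B3 = {a, c, e}
Tree: B1–B2, B1–B3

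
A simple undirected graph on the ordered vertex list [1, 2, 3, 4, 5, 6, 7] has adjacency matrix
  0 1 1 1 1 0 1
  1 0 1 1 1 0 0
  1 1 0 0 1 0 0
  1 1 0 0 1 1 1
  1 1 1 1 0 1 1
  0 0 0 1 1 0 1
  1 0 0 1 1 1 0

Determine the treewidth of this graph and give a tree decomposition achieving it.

Treewidth 3.
One optimal decomposition is:
Bags: B1 = {1, 2, 4, 5}  B2 = {1, 2, 3, 5}  B3 = {1, 4, 5, 7}  B4 = {4, 5, 6, 7}
Tree: B1–B2, B1–B3, B3–B4

Each bag holds 4 vertices, so the decomposition has width 3, which upper-bounds the treewidth. On the other hand G contains the 4-clique {1, 2, 3, 5}. A clique must lie in a single bag of any decomposition, so no decomposition can have width below 3. Hence tw(G) = 3 exactly.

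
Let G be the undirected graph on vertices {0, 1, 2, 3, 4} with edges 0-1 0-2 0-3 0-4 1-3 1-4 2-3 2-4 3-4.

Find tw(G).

A width-3 tree decomposition is:
Bags: B1 = {0, 2, 3, 4}  B2 = {0, 1, 3, 4}
Tree: B1–B2
Each bag holds 4 vertices, so the decomposition has width 3, which upper-bounds the treewidth. For the lower bound, the 4 vertices {0, 1, 3, 4} are pairwise adjacent, and any tree decomposition puts a clique entirely inside one bag — forcing width ≥ 3. The upper and lower bounds meet at 3, so that is the treewidth.

3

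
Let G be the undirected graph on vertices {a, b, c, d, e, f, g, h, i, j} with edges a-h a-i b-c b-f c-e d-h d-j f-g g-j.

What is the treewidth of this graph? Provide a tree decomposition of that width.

Treewidth 1.
One optimal decomposition is:
Bags: B1 = {a, i}  B2 = {a, h}  B3 = {d, h}  B4 = {d, j}  B5 = {g, j}  B6 = {f, g}  B7 = {b, f}  B8 = {b, c}  B9 = {c, e}
Tree: B1–B2, B2–B3, B3–B4, B4–B5, B5–B6, B6–B7, B7–B8, B8–B9

The largest bag has 2 vertices, giving width 1; this decomposition certifies tw(G) ≤ 1. G has an edge, so its treewidth is at least 1. Therefore the treewidth is 1.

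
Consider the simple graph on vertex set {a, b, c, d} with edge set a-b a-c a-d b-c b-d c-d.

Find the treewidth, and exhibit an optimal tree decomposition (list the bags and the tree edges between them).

With just one bag of size 4, the width is 4 − 1 = 3, so tw(G) ≤ 3. On the other hand G contains the 4-clique {a, b, c, d}. A clique must lie in a single bag of any decomposition, so no decomposition can have width below 3. Combining the bounds, tw(G) = 3.

Treewidth 3.
Bags: B1 = {a, b, c, d}
Tree: (single bag)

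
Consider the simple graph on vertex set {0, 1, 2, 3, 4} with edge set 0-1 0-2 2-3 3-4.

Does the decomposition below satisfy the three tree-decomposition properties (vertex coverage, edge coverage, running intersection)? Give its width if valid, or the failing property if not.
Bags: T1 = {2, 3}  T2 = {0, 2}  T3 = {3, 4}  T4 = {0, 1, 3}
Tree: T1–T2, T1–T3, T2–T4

No — bags containing vertex 3 are not connected in the tree.

A tree decomposition must satisfy three properties: every vertex lies in some bag; for every edge, both endpoints lie together in some bag; and for every vertex, the bags containing it form a connected subtree. Here bags containing vertex 3 are not connected in the tree, so the decomposition is invalid.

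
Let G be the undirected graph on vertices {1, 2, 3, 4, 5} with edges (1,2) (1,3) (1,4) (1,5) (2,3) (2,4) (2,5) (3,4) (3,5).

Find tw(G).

A width-3 tree decomposition is:
Bags: B1 = {1, 2, 3, 4}  B2 = {1, 2, 3, 5}
Tree: B1–B2
Each bag holds 4 vertices, so the decomposition has width 3, which upper-bounds the treewidth. Conversely, {1, 2, 3, 4} is a clique of size 4, and the vertices of any clique must share a bag in every tree decomposition; so some bag has ≥ 4 vertices and tw(G) ≥ 3. The upper and lower bounds meet at 3, so that is the treewidth.

3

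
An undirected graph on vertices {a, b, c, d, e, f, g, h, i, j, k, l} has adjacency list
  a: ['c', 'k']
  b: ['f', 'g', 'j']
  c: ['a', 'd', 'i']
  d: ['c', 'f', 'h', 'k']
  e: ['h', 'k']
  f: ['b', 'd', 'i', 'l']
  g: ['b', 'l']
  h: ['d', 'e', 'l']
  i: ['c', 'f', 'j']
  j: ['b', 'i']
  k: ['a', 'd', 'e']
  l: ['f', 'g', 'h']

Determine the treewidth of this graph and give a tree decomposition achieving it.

Treewidth 3.
One such decomposition:
Bags: B1 = {b, g, j, l}  B2 = {b, f, j, l}  B3 = {f, i, j, l}  B4 = {f, h, i, l}  B5 = {d, f, h, i}  B6 = {c, d, h, i}  B7 = {c, d, e, h}  B8 = {c, d, e, k}  B9 = {a, c, e, k}
Tree: B1–B2, B2–B3, B3–B4, B4–B5, B5–B6, B6–B7, B7–B8, B8–B9

Every bag has size at most 4, so the width is 4 − 1 = 3 and tw(G) ≤ 3. For the lower bound: the 4 vertex sets {b,g,j}, {l}, {f}, {c,d,h,i} are disjoint, each induces a connected subgraph, and every pair is joined by at least one edge of G. Contracting each set to a single vertex therefore yields K_{4} as a minor, and since treewidth is minor-monotone, tw(G) ≥ tw(K_{4}) = 3. Hence tw(G) = 3 exactly.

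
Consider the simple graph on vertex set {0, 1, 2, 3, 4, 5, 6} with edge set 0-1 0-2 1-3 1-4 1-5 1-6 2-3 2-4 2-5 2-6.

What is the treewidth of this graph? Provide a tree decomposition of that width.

Every bag has size at most 3, so the width is 3 − 1 = 2 and tw(G) ≤ 2. Since 2–3–1–6–2 is a cycle in G, G is not acyclic. Forests are exactly the graphs of treewidth ≤ 1, so tw(G) ≥ 2. Combining the bounds, tw(G) = 2.

Treewidth 2.
Bags: B1 = {1, 2, 3}  B2 = {1, 2, 6}  B3 = {1, 2, 5}  B4 = {0, 1, 2}  B5 = {1, 2, 4}
Tree: B1–B2, B2–B3, B3–B4, B4–B5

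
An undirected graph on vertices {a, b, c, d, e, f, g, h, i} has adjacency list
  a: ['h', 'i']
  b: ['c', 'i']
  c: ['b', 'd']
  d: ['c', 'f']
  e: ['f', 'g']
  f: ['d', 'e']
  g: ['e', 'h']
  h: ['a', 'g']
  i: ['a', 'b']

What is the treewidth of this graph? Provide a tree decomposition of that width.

Treewidth 2.
One optimal decomposition is:
Bags: B1 = {b, c, i}  B2 = {a, c, i}  B3 = {a, c, h}  B4 = {c, g, h}  B5 = {c, e, g}  B6 = {c, e, f}  B7 = {c, d, f}
Tree: B1–B2, B2–B3, B3–B4, B4–B5, B5–B6, B6–B7

Each bag holds 3 vertices, so the decomposition has width 2, which upper-bounds the treewidth. Since c–b–i–a–h–g–e–f–d–c is a cycle in G, G is not acyclic. Forests are exactly the graphs of treewidth ≤ 1, so tw(G) ≥ 2. Hence tw(G) = 2 exactly.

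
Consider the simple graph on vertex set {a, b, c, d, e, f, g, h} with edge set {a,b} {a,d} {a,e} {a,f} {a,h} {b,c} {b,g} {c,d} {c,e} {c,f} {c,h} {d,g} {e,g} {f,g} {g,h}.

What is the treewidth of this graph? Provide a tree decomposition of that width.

Each bag holds 4 vertices, so the decomposition has width 3, which upper-bounds the treewidth. For the lower bound: the 4 vertex sets {d,g}, {b,c}, {a}, {h} are disjoint, each induces a connected subgraph, and every pair is joined by at least one edge of G. Contracting each set to a single vertex therefore yields K_{4} as a minor, and since treewidth is minor-monotone, tw(G) ≥ tw(K_{4}) = 3. The upper and lower bounds meet at 3, so that is the treewidth.

Treewidth 3.
One optimal decomposition is:
Bags: B1 = {a, c, d, g}  B2 = {a, b, c, g}  B3 = {a, c, g, h}  B4 = {a, c, f, g}  B5 = {a, c, e, g}
Tree: B1–B2, B2–B3, B3–B4, B4–B5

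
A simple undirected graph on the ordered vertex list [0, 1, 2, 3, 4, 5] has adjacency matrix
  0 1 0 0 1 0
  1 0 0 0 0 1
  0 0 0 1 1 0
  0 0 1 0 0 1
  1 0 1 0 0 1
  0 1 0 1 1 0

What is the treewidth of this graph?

2

A width-2 tree decomposition is:
Bags: B1 = {2, 3, 5}  B2 = {2, 4, 5}  B3 = {1, 4, 5}  B4 = {0, 1, 4}
Tree: B1–B2, B2–B3, B3–B4
Each bag holds 3 vertices, so the decomposition has width 2, which upper-bounds the treewidth. For the lower bound, G contains the cycle 3–2–4–5–3, so G is not a forest; only forests have treewidth ≤ 1, hence tw(G) ≥ 2. Hence tw(G) = 2 exactly.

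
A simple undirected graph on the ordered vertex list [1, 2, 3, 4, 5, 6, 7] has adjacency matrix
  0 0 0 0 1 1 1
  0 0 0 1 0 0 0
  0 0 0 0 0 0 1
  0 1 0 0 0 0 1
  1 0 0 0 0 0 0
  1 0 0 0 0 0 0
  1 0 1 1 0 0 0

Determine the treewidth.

1

A width-1 tree decomposition is:
Bags: B1 = {1, 6}  B2 = {1, 5}  B3 = {1, 7}  B4 = {4, 7}  B5 = {3, 7}  B6 = {2, 4}
Tree: B1–B2, B1–B3, B3–B4, B4–B5, B4–B6
The largest bag has 2 vertices, giving width 1; this decomposition certifies tw(G) ≤ 1. G has an edge, so its treewidth is at least 1. Combining the bounds, tw(G) = 1.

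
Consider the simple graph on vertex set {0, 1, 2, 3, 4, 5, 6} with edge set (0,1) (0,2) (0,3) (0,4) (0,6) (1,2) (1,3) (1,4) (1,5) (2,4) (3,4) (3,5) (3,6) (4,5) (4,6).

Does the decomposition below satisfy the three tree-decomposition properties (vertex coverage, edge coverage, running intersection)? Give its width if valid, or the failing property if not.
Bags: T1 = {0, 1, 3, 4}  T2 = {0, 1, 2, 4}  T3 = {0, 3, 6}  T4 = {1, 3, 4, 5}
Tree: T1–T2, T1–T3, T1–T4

A tree decomposition must satisfy three properties: every vertex lies in some bag; for every edge, both endpoints lie together in some bag; and for every vertex, the bags containing it form a connected subtree. Here edge (4,6) lies in no bag, so the decomposition is invalid.

No — edge (4,6) lies in no bag.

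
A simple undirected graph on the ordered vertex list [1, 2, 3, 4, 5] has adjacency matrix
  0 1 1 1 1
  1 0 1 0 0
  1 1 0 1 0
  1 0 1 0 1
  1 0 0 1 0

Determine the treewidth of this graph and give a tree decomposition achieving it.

Treewidth 2.
Bags: B1 = {1, 3, 4}  B2 = {1, 4, 5}  B3 = {1, 2, 3}
Tree: B1–B2, B1–B3

The largest bag has 3 vertices, giving width 2; this decomposition certifies tw(G) ≤ 2. On the other hand G contains the 3-clique {1, 2, 3}. A clique must lie in a single bag of any decomposition, so no decomposition can have width below 2. Hence tw(G) = 2 exactly.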